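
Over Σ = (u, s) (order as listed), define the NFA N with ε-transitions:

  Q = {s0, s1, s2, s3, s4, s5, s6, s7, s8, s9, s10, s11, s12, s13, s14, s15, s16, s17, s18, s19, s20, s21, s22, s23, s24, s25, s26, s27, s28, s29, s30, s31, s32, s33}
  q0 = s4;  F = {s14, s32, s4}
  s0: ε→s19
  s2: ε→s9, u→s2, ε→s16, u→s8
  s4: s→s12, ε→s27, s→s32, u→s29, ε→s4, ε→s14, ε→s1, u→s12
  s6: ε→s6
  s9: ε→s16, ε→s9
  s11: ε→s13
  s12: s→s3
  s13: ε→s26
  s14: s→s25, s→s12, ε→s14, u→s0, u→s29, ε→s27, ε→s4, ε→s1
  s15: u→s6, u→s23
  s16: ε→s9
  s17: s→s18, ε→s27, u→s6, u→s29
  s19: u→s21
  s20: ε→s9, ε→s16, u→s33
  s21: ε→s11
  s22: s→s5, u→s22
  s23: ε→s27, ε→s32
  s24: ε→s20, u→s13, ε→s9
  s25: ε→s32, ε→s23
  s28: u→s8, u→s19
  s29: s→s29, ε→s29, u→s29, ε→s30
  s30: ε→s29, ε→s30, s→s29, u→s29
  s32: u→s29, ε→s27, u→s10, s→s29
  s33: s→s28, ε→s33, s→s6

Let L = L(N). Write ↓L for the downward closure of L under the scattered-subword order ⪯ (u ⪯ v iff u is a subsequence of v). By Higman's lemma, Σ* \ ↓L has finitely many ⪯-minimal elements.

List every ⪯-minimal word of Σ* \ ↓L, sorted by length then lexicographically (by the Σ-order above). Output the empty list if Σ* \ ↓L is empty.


A = [u, ss].

|Q|=34, |F|=3, |δ|=65 (33 ε).
min D↑ (3 st, q0=0, F={1}): 0:u→1,s→2 1:u→1,s→1 2:u→1,s→1 (ε-aug+det+¬).
'u': |S_i|=[18, 11] end={s0,s10,s11,s12,s13,s19,s21,s26,s29,s3,s30} — reject; 1/1 single-dels accept.
'ss': |S_i|=[18, 9, 3] end={s29,s3,s30} rej; 2/2 single-dels accept.
2 words, ⪯-incomp.


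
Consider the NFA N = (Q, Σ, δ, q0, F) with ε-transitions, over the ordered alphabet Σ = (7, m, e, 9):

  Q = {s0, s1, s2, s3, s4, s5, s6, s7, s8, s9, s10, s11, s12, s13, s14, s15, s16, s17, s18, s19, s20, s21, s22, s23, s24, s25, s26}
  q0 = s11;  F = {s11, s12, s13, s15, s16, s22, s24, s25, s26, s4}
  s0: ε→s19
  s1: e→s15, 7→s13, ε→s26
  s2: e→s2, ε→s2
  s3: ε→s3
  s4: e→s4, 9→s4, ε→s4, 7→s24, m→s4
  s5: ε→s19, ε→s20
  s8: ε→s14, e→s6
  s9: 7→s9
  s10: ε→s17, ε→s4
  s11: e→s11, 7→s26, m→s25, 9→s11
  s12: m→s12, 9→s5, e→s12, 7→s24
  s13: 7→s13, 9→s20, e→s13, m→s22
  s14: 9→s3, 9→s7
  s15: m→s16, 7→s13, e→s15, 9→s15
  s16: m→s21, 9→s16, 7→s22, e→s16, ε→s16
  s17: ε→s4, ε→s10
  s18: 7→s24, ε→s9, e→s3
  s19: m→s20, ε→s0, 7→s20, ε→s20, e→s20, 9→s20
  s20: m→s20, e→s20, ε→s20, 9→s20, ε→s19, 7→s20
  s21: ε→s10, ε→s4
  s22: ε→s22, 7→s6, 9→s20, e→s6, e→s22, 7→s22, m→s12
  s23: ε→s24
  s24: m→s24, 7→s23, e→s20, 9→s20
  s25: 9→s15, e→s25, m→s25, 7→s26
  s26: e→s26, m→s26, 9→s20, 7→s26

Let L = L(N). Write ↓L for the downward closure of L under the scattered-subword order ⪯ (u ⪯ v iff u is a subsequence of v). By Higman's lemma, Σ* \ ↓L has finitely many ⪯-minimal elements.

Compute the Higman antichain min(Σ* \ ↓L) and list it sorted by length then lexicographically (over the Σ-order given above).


|Q|=27, |F|=10, |δ|=81 (22 ε).
min D↑ (11 st, q0=0, F={3}): 0:7→1,m→2,e→0,9→0 1:7→1,m→1,e→1,9→3 2:7→1,m→2,e→2,9→4 3:7→3,m→3,e→3,9→3 4:7→5,m→6,e→4,9→4 5:7→5,m→7,e→5,9→3 6:7→7,m→8,e→6,9→6 7:7→7,m→9,e→7,9→3 8:7→10,m→8,e→8,9→8 9:7→10,m→9,e→9,9→3 10:7→10,m→10,e→3,9→3 [Hopcroft].
'79': run [19, 11, 4] end={s0,s19,s20,s5} — reject; 2/2 deletions ∈↓L.
'm9mm7e': |S_i|=[19, 18, 16, 14, 11, 5, 3] end={s0,s19,s20} — reject; 6/6 del acc.
2 obstructions.

A = [79, m9mm7e].


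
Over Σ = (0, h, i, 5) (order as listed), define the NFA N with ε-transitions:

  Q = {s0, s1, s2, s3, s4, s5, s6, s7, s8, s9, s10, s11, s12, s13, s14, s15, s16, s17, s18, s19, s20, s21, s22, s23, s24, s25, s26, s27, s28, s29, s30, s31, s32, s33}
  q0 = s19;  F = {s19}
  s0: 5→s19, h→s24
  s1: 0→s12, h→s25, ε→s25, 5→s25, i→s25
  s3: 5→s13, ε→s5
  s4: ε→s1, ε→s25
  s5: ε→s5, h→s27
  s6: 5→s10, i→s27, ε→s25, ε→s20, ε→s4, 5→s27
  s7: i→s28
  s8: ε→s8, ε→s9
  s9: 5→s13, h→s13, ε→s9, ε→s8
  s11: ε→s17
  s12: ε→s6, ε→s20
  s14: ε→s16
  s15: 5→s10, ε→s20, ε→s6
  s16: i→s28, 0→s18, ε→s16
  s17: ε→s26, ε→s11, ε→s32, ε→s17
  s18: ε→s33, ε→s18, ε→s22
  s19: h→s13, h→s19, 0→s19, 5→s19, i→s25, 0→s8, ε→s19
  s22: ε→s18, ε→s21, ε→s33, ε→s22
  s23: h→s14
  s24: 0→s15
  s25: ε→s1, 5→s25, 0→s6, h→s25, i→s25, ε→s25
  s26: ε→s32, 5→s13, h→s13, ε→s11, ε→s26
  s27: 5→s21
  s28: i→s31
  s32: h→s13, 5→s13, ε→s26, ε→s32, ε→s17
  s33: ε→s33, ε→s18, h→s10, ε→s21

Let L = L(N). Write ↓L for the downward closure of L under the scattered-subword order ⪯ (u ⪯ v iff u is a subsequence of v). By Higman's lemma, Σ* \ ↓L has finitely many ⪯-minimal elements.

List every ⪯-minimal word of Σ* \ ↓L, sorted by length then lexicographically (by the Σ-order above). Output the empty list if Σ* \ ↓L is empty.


|Q|=34, |F|=1, |δ|=78 (42 ε).
min D↑ (2 st, q0=0, F={1}): 0:0→0,h→0,i→1,5→0 1:0→1,h→1,i→1,5→1 (ε-aug+det+¬).
'i': run [13, 9] end={s1,s10,s12,s20,s21,s25,s27,s4,s6} rej; 1/1 del acc.
1 words, ⪯-incomp.

min(Σ*\↓L) = [i].


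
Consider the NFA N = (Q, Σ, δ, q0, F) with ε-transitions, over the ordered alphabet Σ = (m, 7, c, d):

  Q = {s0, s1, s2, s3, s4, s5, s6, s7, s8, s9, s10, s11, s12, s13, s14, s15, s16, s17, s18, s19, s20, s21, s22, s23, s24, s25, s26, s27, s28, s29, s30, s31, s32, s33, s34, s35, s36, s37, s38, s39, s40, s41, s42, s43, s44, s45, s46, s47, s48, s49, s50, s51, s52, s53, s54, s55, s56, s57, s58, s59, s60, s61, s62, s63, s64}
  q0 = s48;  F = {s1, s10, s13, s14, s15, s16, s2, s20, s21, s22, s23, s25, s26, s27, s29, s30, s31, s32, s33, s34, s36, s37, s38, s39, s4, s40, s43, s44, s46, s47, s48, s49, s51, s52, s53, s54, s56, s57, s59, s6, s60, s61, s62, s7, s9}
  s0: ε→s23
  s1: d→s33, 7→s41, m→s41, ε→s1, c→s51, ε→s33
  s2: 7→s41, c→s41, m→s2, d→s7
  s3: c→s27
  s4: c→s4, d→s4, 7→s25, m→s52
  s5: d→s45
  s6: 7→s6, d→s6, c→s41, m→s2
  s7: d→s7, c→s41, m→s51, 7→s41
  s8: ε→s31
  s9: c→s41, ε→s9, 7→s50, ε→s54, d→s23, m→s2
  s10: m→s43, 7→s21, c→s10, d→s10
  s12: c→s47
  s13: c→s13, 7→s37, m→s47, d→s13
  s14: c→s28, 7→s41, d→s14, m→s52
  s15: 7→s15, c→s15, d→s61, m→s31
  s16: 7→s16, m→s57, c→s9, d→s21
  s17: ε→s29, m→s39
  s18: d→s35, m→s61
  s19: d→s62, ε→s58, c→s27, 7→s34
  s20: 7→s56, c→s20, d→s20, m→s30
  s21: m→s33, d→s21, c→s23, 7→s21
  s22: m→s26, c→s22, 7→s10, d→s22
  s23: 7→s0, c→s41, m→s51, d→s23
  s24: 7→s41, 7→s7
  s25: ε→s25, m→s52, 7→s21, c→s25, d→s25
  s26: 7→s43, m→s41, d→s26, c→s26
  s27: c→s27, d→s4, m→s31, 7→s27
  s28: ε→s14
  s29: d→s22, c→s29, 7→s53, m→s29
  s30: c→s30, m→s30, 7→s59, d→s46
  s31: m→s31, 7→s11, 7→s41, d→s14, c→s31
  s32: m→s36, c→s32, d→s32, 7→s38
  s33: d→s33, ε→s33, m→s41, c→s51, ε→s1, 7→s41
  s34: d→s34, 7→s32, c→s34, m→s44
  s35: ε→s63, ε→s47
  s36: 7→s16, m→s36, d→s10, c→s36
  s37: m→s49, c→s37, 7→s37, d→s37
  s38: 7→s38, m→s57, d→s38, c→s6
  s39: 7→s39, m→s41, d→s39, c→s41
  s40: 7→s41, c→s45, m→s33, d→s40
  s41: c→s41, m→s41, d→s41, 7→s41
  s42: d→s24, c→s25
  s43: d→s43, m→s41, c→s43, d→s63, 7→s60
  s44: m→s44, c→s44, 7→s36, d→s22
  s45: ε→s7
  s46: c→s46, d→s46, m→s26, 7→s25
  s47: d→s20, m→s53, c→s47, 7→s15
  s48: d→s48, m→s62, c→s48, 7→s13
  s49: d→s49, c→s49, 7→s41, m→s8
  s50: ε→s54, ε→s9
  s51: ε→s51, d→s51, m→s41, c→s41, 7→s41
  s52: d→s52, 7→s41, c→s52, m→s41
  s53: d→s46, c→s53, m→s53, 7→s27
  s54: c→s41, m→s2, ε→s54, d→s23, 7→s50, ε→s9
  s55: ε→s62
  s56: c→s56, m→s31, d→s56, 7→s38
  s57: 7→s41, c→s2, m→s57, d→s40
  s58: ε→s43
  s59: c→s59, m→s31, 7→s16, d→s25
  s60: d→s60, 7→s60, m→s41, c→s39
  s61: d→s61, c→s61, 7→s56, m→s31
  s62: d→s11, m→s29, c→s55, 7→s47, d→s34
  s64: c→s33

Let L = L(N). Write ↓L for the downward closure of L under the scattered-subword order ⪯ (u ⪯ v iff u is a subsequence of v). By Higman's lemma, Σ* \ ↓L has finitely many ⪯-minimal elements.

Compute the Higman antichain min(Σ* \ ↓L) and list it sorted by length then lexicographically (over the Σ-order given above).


A = [77m7, mmdmm, md77cc].

|Q|=65, |F|=45, |δ|=223 (22 ε).
min D↑ (44 st, q0=0, F={24}): 0:m→1,7→2,c→0,d→0 1:m→3,7→4,c→1,d→5 2:m→4,7→6,c→2,d→2 3:m→3,7→7,c→3,d→8 4:m→7,7→9,c→4,d→10 5:m→11,7→12,c→5,d→5 6:m→13,7→6,c→6,d→6 7:m→7,7→14,c→7,d→15 8:m→16,7→17,c→8,d→8 9:m→18,7→9,c→9,d→19 10:m→20,7→21,c→10,d→10 11:m→11,7→22,c→11,d→8 12:m→22,7→23,c→12,d→12 13:m→18,7→24,c→13,d→13 14:m→18,7→14,c→14,d→25 15:m→16,7→26,c→15,d→15 16:m→24,7→27,c→16,d→16 17:m→27,7→28,c→17,d→17 18:m→18,7→24,c→18,d→29 19:m→18,7→21,c→19,d→19 20:m→20,7→30,c→20,d→15 21:m→18,7→23,c→21,d→21 22:m→22,7→31,c→22,d→17 23:m→32,7→23,c→33,d→23 24:m→24,7→24,c→24,d→24 25:m→34,7→26,c→25,d→25 26:m→34,7→28,c→26,d→26 27:m→24,7→35,c→27,d→27 28:m→36,7→28,c→37,d→28 29:m→34,7→24,c→29,d→29 30:m→18,7→31,c→30,d→26 31:m→32,7→31,c→38,d→28 32:m→32,7→24,c→39,d→40 33:m→39,7→33,c→24,d→33 34:m→24,7→24,c→34,d→34 35:m→24,7→35,c→41,d→35 36:m→24,7→24,c→42,d→36 37:m→42,7→37,c→24,d→37 38:m→39,7→38,c→24,d→37 39:m→39,7→24,c→24,d→43 40:m→36,7→24,c→43,d→40 41:m→24,7→41,c→24,d→41 42:m→24,7→24,c→24,d→42 43:m→42,7→24,c→24,d→43.
'77m7': N↓-sim [54, 47, 37, 16, 2] end={s11,s41} — reject; 4/4 single-dels accept.
'mmdmm': |S_i|=[54, 51, 39, 23, 10, 1] end={s41} ∉↓L; 5/5 single-dels accept.
'md77cc': |S_i|=[54, 51, 44, 33, 21, 12, 1] end={s41} — reject; 6/6 single-dels accept.
3 words, ⪯-incomp.


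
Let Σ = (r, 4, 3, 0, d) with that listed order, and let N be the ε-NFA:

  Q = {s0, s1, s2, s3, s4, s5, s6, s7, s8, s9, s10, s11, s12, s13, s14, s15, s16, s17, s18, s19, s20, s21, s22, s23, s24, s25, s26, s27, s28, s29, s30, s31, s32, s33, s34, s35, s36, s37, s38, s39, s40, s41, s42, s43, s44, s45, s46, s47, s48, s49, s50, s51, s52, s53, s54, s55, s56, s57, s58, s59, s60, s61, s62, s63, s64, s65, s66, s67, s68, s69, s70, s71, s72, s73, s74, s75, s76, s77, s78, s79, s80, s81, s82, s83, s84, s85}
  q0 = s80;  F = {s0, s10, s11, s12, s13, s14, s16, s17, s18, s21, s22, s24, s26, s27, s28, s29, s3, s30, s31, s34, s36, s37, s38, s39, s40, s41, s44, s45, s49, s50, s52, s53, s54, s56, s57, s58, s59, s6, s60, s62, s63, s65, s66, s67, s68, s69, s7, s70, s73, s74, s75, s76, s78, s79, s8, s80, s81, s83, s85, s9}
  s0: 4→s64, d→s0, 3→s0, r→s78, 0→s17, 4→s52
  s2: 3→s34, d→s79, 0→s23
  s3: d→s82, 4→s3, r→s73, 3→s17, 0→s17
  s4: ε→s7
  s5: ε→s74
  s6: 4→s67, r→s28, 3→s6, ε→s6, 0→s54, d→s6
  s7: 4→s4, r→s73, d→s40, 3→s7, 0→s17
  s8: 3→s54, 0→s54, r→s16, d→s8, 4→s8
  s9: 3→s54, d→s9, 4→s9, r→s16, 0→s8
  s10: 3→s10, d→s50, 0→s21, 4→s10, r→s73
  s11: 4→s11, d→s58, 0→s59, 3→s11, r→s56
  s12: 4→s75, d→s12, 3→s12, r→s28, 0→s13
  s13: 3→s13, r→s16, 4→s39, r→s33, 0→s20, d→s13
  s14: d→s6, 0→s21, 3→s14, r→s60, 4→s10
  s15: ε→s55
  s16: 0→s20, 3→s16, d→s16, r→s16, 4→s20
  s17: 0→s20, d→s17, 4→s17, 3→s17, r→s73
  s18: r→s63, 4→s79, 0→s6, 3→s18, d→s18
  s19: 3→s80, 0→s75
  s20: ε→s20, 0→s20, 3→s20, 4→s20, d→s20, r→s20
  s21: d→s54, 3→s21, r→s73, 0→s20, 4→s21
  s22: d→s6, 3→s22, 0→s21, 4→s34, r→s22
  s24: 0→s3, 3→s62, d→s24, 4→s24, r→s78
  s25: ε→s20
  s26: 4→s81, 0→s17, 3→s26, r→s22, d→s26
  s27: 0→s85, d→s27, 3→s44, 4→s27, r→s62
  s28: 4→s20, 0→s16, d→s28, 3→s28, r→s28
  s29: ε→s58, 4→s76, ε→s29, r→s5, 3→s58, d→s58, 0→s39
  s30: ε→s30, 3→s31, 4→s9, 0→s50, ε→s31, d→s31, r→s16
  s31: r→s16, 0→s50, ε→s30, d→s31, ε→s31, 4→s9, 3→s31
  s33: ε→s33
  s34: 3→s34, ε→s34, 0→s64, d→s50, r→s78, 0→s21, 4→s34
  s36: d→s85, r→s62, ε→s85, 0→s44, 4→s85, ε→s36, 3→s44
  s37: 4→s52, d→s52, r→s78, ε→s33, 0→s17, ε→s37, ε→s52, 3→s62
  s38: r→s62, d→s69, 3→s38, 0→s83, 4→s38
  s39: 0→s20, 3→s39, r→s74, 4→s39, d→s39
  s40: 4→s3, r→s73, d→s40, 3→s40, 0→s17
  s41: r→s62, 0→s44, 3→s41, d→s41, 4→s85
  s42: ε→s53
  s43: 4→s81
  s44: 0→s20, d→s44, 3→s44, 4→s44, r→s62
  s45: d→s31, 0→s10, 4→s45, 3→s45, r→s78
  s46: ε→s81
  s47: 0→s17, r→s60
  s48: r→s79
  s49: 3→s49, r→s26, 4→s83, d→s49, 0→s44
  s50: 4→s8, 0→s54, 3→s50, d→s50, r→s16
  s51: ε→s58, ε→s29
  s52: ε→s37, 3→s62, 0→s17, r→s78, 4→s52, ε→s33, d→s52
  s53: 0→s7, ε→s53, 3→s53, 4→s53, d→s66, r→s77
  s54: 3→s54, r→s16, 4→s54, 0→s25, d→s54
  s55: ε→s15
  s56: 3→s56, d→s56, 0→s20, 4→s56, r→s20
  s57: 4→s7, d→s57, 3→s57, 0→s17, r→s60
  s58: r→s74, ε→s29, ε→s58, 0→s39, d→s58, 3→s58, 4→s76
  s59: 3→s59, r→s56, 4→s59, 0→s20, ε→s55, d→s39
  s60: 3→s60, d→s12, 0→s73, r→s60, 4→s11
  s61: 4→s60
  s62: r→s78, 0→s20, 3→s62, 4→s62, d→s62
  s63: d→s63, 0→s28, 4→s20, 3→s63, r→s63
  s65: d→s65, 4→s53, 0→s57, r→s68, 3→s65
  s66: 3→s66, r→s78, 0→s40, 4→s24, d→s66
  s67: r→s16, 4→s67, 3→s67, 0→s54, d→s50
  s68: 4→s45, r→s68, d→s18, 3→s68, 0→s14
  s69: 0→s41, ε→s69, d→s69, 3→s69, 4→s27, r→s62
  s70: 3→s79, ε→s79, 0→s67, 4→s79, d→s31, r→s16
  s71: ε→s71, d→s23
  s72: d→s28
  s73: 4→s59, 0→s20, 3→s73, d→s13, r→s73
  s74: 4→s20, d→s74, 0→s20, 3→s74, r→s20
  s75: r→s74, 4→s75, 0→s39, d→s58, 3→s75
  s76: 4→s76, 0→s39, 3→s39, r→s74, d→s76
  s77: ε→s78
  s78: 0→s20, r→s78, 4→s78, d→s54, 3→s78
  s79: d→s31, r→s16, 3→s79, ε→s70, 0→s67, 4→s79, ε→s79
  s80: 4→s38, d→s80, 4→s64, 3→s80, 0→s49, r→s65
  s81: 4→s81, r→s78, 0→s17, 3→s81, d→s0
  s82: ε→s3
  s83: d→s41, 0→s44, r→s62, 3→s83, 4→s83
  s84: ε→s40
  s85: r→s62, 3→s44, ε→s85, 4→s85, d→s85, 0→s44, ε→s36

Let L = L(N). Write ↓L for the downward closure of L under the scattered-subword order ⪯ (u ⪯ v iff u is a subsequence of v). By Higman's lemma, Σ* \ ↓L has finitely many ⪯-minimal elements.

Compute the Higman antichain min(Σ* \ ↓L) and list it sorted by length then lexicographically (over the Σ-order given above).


Antichain: [4r0, 000, rrdr4, 4d430, r0r4rr].

|Q|=86, |F|=60, |δ|=361 (40 ε).
min D↑ (56 st, q0=0, F={20}): 0:r→1,4→2,3→0,0→3,d→0 1:r→4,4→5,3→1,0→6,d→1 2:r→7,4→2,3→2,0→8,d→9 3:r→10,4→8,3→3,0→11,d→3 4:r→4,4→12,3→4,0→13,d→14 5:r→15,4→5,3→5,0→16,d→17 6:r→18,4→16,3→6,0→19,d→6 7:r→15,4→7,3→7,0→20,d→7 8:r→7,4→8,3→8,0→11,d→21 9:r→7,4→22,3→9,0→21,d→9 10:r→23,4→24,3→10,0→19,d→10 11:r→7,4→11,3→11,0→20,d→11 12:r→15,4→12,3→12,0→25,d→26 13:r→18,4→25,3→13,0→27,d→28 14:r→29,4→30,3→14,0→28,d→14 15:r→15,4→15,3→15,0→20,d→31 16:r→32,4→16,3→16,0→19,d→33 17:r→15,4→34,3→17,0→33,d→17 18:r→18,4→35,3→18,0→32,d→36 19:r→32,4→19,3→19,0→20,d→19 20:r→20,4→20,3→20,0→20,d→20 21:r→7,4→37,3→21,0→11,d→21 22:r→7,4→22,3→11,0→37,d→22 23:r→23,4→38,3→23,0→27,d→28 24:r→15,4→24,3→24,0→19,d→39 25:r→32,4→25,3→25,0→27,d→40 26:r→41,4→42,3→26,0→40,d→26 27:r→32,4→27,3→27,0→20,d→31 28:r→43,4→44,3→28,0→31,d→28 29:r→29,4→20,3→29,0→43,d→29 30:r→41,4→30,3→30,0→44,d→26 31:r→41,4→31,3→31,0→20,d→31 32:r→32,4→45,3→32,0→20,d→46 33:r→32,4→47,3→33,0→19,d→33 34:r→15,4→34,3→7,0→47,d→34 35:r→48,4→35,3→35,0→45,d→49 36:r→43,4→50,3→36,0→46,d→36 37:r→7,4→37,3→11,0→11,d→37 38:r→15,4→38,3→38,0→27,d→40 39:r→15,4→51,3→39,0→19,d→39 40:r→41,4→52,3→40,0→31,d→40 41:r→41,4→20,3→41,0→20,d→41 42:r→41,4→42,3→31,0→52,d→42 43:r→43,4→20,3→43,0→41,d→43 44:r→41,4→44,3→44,0→31,d→40 45:r→48,4→45,3→45,0→20,d→53 46:r→41,4→53,3→46,0→20,d→46 47:r→32,4→47,3→19,0→19,d→47 48:r→20,4→48,3→48,0→20,d→48 49:r→54,4→55,3→49,0→53,d→49 50:r→54,4→50,3→50,0→53,d→49 51:r→15,4→51,3→7,0→19,d→51 52:r→41,4→52,3→31,0→31,d→52 53:r→54,4→53,3→53,0→20,d→53 54:r→20,4→20,3→54,0→20,d→54 55:r→54,4→55,3→53,0→53,d→55 [Hopcroft].
'4r0': N↓-sim [70, 56, 17, 2] end={s20,s25} ∉↓L; 3/3 del acc.
'000': N↓-sim [70, 52, 19, 2] end={s20,s25} ∉↓L; 3/3 del acc.
'rrdr4': N↓-sim [70, 60, 43, 27, 7, 1] end={s20} rej; 5/5 single-dels accept.
'4d430': N↓-sim [70, 56, 40, 29, 17, 2] end={s20,s25} rej; 5/5 single-dels accept.
'r0r4rr': N↓-sim [70, 60, 37, 20, 13, 4, 1] end={s20} rej; 6/6 del acc.
5 words, ⪯-incomp.


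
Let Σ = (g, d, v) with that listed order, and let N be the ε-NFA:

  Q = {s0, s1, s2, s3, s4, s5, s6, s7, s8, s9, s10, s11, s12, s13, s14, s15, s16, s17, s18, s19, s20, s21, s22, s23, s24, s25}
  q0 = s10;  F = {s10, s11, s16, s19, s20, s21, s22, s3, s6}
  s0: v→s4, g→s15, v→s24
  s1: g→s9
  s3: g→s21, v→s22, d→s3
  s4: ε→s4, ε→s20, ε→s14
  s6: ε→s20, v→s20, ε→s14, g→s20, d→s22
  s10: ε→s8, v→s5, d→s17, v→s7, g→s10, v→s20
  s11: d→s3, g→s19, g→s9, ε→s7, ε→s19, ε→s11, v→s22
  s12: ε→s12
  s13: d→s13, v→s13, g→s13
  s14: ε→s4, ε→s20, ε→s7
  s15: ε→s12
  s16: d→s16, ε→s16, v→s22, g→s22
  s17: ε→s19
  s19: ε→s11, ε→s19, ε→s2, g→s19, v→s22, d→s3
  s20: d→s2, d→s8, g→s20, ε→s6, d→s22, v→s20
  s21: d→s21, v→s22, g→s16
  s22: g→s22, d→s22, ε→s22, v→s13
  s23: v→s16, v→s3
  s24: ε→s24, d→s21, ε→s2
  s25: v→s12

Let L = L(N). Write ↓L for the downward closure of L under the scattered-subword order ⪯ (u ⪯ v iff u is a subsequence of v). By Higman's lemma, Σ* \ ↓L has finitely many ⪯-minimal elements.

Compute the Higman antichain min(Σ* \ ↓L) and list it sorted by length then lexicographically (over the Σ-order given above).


|Q|=26, |F|=9, |δ|=66 (23 ε).
min D↑ (8 st, q0=0, F={6}): 0:g→0,d→1,v→2 1:g→1,d→3,v→4 2:g→2,d→4,v→2 3:g→5,d→3,v→4 4:g→4,d→4,v→6 5:g→7,d→5,v→4 6:g→6,d→6,v→6 7:g→4,d→7,v→4 (ε-aug+det+¬).
'dvv': run [18, 12, 2, 1] end={s13} rej; 3/3 single-dels accept.
'vdv': run [18, 10, 4, 1] end={s13} — reject; 3/3 deletions ∈↓L.
'ddgggv': run [18, 12, 5, 4, 3, 2, 1] end={s13} rej; 6/6 deletions ∈↓L.
3 minimals (antichain).

Antichain: [dvv, vdv, ddgggv].


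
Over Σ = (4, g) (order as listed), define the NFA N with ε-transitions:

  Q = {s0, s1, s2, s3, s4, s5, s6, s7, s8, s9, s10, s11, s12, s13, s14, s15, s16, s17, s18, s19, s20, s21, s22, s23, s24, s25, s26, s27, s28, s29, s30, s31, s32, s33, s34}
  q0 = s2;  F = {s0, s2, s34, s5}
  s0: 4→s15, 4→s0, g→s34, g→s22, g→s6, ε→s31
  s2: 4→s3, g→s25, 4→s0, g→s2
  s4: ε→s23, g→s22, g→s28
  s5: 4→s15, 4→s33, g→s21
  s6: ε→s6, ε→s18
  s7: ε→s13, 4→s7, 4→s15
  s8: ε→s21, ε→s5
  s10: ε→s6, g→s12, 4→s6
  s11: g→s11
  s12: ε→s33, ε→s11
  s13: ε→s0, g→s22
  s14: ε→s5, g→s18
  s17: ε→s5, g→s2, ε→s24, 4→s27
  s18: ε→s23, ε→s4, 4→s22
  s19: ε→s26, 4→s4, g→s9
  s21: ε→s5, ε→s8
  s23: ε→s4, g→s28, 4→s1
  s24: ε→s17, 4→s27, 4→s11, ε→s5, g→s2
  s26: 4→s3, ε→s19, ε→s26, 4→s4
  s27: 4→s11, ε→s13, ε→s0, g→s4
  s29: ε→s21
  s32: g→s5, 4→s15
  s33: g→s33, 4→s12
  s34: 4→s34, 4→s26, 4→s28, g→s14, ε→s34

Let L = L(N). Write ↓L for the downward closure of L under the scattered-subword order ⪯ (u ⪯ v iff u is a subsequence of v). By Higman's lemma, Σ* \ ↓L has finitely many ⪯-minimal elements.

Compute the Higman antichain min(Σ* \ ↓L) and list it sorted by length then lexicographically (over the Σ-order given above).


|Q|=35, |F|=4, |δ|=71 (28 ε).
min D↑ (5 st, q0=0, F={4}): 0:4→1,g→0 1:4→1,g→2 2:4→2,g→3 3:4→4,g→3 4:4→4,g→4 (ε-aug+det+¬).
'4gg4': |S_i|=[24, 22, 20, 15, 6] end={s1,s11,s12,s15,s22,s33} rej; 4/4 del acc.
1 words, ⪯-incomp.

A = [4gg4].


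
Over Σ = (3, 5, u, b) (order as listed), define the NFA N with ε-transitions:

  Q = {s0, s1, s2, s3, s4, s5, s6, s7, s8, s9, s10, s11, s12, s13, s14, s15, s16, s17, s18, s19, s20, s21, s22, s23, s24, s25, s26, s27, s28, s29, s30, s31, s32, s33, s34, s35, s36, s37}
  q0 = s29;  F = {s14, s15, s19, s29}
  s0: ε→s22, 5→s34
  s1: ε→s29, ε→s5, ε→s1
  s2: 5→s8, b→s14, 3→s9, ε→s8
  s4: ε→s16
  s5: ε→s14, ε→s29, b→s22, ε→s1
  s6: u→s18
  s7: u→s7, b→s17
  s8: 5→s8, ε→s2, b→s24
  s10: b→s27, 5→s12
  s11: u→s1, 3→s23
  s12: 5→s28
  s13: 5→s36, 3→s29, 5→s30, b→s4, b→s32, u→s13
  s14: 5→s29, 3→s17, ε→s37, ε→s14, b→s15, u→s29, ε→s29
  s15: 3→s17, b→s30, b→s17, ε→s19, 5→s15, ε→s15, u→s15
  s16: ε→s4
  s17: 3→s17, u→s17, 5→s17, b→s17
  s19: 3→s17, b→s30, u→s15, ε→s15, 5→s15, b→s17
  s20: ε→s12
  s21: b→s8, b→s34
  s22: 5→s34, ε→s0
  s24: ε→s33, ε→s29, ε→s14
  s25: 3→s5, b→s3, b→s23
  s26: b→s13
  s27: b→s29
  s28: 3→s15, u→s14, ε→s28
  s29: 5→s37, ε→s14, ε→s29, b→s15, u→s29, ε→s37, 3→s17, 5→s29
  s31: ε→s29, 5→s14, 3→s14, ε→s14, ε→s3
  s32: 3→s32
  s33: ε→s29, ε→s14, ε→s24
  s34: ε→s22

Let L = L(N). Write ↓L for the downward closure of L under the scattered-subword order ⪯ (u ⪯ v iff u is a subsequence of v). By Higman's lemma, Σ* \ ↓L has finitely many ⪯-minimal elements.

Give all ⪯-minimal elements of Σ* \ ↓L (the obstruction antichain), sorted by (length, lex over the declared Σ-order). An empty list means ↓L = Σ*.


|Q|=38, |F|=4, |δ|=90 (33 ε).
min D↑ (3 st, q0=0, F={1}): 0:3→1,5→0,u→0,b→2 1:3→1,5→1,u→1,b→1 2:3→1,5→2,u→2,b→1 (ε-aug+det+¬).
'3': |S_i|=[7, 1] end={s17} rej; 1/1 del acc.
'bb': run [7, 4, 2] end={s17,s30} rej; 2/2 del acc.
2 obstructions.

min(Σ*\↓L) = [3, bb].


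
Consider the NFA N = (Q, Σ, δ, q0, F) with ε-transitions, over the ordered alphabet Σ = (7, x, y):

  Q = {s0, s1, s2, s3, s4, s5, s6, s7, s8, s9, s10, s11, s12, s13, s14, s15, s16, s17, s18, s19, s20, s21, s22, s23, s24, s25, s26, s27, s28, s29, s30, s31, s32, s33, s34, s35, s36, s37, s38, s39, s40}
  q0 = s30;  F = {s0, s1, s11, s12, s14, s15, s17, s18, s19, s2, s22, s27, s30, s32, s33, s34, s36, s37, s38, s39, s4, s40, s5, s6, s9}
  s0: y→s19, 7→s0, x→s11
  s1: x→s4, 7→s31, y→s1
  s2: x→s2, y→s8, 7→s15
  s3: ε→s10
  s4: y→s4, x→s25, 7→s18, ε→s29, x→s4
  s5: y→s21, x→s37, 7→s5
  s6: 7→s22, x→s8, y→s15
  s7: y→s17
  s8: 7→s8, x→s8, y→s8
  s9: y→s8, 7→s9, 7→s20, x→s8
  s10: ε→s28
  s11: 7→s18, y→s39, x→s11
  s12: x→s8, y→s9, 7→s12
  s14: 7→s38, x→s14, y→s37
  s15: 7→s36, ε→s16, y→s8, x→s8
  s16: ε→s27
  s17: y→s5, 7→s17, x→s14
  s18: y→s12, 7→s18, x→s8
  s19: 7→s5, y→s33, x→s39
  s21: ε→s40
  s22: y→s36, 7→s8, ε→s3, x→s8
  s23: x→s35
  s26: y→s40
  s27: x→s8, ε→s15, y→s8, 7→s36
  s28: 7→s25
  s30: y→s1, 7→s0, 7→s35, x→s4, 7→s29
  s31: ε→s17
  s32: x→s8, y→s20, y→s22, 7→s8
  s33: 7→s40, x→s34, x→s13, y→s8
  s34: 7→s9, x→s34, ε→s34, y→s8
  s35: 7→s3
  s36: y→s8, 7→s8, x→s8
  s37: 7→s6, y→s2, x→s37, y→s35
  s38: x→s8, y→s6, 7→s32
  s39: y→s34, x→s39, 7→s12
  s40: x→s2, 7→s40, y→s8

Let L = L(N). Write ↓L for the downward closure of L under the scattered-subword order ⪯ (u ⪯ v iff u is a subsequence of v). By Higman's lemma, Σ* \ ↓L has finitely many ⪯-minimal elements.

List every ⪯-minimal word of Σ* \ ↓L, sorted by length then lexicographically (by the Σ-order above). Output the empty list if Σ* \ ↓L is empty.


min(Σ*\↓L) = [x7x, 7yyy, y7x777].

|Q|=41, |F|=25, |δ|=100 (10 ε).
min D↑ (25 st, q0=0, F={11}): 0:7→1,x→2,y→3 1:7→1,x→4,y→5 2:7→6,x→2,y→2 3:7→7,x→2,y→3 4:7→6,x→4,y→8 5:7→9,x→8,y→10 6:7→6,x→11,y→12 7:7→7,x→13,y→9 8:7→12,x→8,y→14 9:7→9,x→15,y→16 10:7→16,x→14,y→11 11:7→11,x→11,y→11 12:7→12,x→11,y→17 13:7→18,x→13,y→15 14:7→17,x→14,y→11 15:7→19,x→15,y→20 16:7→16,x→20,y→11 17:7→17,x→11,y→11 18:7→21,x→11,y→19 19:7→22,x→11,y→23 20:7→23,x→20,y→11 21:7→11,x→11,y→22 22:7→11,x→11,y→24 23:7→24,x→11,y→11 24:7→11,x→11,y→11 (ε-aug+det+¬).
'x7x': N↓-sim [37, 27, 17, 1] end={s8} ∉↓L; 3/3 single-dels accept.
'7yyy': |S_i|=[37, 34, 25, 18, 1] end={s8} rej; 4/4 del acc.
'y7x777': run [37, 34, 26, 18, 14, 9, 2] end={s25,s8} ∉↓L; 6/6 del acc.
3 obstructions.


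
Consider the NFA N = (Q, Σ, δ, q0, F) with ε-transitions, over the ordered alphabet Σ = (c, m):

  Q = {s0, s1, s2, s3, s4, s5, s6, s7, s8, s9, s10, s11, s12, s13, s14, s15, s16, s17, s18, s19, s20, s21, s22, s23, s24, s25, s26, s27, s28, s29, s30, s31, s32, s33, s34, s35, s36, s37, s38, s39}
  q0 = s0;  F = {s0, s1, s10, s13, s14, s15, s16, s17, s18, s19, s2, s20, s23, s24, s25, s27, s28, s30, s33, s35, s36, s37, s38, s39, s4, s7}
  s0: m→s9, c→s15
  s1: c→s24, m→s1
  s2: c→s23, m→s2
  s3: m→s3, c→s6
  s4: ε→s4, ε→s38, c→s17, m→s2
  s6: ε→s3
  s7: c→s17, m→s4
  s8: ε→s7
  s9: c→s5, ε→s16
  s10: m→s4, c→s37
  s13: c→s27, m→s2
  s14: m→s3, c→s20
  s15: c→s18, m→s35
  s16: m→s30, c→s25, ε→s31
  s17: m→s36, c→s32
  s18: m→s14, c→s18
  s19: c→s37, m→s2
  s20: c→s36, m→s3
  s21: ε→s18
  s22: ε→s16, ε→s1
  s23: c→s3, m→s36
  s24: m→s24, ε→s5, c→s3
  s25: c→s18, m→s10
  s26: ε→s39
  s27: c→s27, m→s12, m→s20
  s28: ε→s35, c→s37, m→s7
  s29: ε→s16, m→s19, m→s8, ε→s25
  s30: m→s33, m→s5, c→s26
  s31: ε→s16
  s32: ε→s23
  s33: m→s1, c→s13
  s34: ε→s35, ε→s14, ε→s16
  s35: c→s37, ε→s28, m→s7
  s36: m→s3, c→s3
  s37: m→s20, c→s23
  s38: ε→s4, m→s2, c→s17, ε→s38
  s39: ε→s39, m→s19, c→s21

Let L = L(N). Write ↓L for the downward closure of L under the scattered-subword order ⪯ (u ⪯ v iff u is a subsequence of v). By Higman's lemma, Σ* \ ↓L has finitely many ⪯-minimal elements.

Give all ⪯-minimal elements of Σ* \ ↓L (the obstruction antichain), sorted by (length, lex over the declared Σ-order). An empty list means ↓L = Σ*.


|Q|=40, |F|=26, |δ|=82 (23 ε).
min D↑ (25 st, q0=0, F={14}): 0:c→1,m→2 1:c→3,m→4 2:c→5,m→6 3:c→3,m→7 4:c→8,m→9 5:c→3,m→10 6:c→11,m→12 7:c→13,m→14 8:c→15,m→13 9:c→16,m→17 10:c→8,m→17 11:c→3,m→18 12:c→19,m→20 13:c→21,m→14 14:c→14,m→14 15:c→14,m→21 16:c→15,m→21 17:c→16,m→22 18:c→8,m→22 19:c→23,m→22 20:c→24,m→20 21:c→14,m→14 22:c→15,m→22 23:c→23,m→13 24:c→14,m→24.
'ccmm': run [35, 28, 13, 6, 2] end={s3,s6} ∉↓L; 4/4 deletions ∈↓L.
'cmccc': |S_i|=[35, 28, 20, 8, 5, 2] end={s3,s6} — reject; 5/5 deletions ∈↓L.
'cmmcmc': run [35, 28, 20, 13, 6, 3, 2] end={s3,s6} — reject; 6/6 del acc.
'mmmmcc': |S_i|=[35, 33, 27, 20, 10, 6, 2] end={s3,s6} ∉↓L; 6/6 del acc.
4 words, ⪯-incomp.

Antichain: [ccmm, cmccc, cmmcmc, mmmmcc].


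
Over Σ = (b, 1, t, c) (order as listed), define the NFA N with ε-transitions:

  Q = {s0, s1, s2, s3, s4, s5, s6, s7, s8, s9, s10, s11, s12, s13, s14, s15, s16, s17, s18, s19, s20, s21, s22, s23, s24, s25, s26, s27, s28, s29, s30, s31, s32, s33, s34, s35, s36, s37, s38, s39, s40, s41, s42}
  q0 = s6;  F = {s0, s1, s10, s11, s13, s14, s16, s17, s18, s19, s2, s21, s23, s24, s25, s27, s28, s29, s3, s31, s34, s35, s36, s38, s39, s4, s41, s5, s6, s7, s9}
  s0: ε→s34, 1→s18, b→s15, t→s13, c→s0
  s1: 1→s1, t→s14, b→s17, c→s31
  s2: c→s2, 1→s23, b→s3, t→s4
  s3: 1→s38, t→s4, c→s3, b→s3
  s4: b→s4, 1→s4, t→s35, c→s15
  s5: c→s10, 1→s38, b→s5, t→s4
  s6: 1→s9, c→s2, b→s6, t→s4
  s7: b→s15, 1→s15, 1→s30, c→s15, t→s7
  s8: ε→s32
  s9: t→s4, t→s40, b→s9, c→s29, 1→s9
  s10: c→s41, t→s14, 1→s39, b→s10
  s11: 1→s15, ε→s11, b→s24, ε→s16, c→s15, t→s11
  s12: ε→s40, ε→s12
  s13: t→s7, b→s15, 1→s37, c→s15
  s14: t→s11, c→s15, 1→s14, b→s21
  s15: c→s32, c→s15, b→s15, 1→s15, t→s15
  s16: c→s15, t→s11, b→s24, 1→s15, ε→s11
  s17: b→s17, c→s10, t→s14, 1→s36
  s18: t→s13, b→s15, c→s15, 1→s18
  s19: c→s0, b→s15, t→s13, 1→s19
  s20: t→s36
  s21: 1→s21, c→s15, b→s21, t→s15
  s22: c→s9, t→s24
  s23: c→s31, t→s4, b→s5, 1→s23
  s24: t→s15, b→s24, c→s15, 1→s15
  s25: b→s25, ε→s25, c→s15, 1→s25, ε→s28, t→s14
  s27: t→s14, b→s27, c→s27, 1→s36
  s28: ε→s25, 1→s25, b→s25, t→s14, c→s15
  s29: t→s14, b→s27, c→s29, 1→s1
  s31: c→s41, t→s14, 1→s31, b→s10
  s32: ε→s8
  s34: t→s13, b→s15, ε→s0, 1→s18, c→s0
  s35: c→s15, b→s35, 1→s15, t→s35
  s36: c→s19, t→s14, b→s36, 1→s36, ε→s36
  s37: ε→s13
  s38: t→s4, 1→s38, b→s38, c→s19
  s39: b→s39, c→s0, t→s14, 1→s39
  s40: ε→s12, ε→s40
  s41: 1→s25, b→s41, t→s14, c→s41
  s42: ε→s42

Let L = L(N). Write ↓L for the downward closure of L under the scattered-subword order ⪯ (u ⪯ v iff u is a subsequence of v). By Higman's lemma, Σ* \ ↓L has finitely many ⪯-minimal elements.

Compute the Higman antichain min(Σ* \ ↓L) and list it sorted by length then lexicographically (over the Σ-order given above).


A = [tc, tt1, 1ctbt, cb1cb, c1cc1c].

|Q|=43, |F|=31, |δ|=151 (17 ε).
min D↑ (29 st, q0=0, F={6}): 0:b→0,1→1,t→2,c→3 1:b→1,1→1,t→2,c→4 2:b→2,1→2,t→5,c→6 3:b→7,1→8,t→2,c→3 4:b→9,1→10,t→11,c→4 5:b→5,1→6,t→5,c→6 6:b→6,1→6,t→6,c→6 7:b→7,1→12,t→2,c→7 8:b→13,1→8,t→2,c→14 9:b→9,1→15,t→11,c→9 10:b→16,1→10,t→11,c→14 11:b→17,1→11,t→18,c→6 12:b→12,1→12,t→2,c→19 13:b→13,1→12,t→2,c→20 14:b→20,1→14,t→11,c→21 15:b→15,1→15,t→11,c→19 16:b→16,1→15,t→11,c→20 17:b→17,1→17,t→6,c→6 18:b→22,1→6,t→18,c→6 19:b→6,1→19,t→23,c→24 20:b→20,1→25,t→11,c→21 21:b→21,1→26,t→11,c→21 22:b→22,1→6,t→6,c→6 23:b→6,1→23,t→27,c→6 24:b→6,1→28,t→23,c→24 25:b→25,1→25,t→11,c→24 26:b→26,1→26,t→11,c→6 27:b→6,1→6,t→27,c→6 28:b→6,1→28,t→23,c→6 (ε-aug+det+¬).
'tc': N↓-sim [38, 16, 3] end={s15,s32,s8} — reject; 2/2 del acc.
'tt1': N↓-sim [38, 16, 9, 4] end={s15,s30,s32,s8} rej; 3/3 del acc.
'1ctbt': run [38, 35, 27, 12, 5, 3] end={s15,s32,s8} ∉↓L; 5/5 deletions ∈↓L.
'cb1cb': run [38, 34, 29, 23, 11, 3] end={s15,s32,s8} — reject; 5/5 single-dels accept.
'c1cc1c': |S_i|=[38, 34, 30, 22, 18, 15, 3] end={s15,s32,s8} rej; 6/6 single-dels accept.
5 minimals (antichain).


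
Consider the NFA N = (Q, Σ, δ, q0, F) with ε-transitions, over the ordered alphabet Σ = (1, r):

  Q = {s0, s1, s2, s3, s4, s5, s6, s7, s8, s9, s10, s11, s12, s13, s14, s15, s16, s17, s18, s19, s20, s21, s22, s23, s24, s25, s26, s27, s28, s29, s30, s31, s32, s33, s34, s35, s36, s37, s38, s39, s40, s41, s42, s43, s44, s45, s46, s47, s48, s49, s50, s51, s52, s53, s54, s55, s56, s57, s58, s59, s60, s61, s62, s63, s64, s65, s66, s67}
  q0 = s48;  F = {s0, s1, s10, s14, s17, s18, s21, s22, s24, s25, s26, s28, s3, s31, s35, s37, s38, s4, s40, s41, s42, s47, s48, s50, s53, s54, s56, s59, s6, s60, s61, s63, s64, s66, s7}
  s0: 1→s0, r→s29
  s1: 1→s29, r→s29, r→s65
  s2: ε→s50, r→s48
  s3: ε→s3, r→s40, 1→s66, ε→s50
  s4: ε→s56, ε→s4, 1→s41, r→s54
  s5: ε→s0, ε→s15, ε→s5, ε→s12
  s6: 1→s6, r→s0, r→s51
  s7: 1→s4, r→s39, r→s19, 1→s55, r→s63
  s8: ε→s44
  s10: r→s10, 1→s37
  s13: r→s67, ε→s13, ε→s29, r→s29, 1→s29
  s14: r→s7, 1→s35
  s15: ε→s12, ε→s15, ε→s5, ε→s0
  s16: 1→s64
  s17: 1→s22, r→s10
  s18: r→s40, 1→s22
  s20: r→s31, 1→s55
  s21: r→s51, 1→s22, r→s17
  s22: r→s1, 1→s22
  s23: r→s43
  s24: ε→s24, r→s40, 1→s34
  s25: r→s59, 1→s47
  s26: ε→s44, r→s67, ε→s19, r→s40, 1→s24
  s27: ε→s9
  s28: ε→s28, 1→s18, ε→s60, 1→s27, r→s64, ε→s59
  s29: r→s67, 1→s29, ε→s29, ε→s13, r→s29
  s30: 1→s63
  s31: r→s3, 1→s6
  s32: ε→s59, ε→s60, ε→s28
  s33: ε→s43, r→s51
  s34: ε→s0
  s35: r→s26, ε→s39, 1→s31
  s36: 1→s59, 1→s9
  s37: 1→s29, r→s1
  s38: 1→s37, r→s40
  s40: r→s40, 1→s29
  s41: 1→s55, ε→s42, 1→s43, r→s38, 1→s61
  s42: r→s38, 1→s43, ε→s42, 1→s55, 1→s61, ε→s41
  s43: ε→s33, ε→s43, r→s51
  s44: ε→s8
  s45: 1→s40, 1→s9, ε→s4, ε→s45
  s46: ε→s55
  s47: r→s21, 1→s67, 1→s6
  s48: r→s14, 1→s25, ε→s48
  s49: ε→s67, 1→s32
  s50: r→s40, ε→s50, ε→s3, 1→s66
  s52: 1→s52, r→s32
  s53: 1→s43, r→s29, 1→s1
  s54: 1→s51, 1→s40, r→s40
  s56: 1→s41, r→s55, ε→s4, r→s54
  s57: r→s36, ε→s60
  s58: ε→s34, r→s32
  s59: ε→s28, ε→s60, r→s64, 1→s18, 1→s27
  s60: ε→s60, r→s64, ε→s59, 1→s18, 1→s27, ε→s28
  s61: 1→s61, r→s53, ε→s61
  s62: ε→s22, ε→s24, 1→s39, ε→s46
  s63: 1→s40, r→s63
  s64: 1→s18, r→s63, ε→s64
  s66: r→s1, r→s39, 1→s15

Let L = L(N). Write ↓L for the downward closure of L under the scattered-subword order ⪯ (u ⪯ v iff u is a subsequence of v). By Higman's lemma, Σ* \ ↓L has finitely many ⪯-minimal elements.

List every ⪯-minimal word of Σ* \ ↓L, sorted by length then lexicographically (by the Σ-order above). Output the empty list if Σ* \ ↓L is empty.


|Q|=68, |F|=35, |δ|=170 (57 ε).
min D↑ (31 st, q0=0, F={23}): 0:1→1,r→2 1:1→3,r→4 2:1→5,r→6 3:1→7,r→8 4:1→9,r→10 5:1→11,r→12 6:1→13,r→14 7:1→7,r→15 8:1→16,r→17 9:1→16,r→18 10:1→9,r→14 11:1→7,r→19 12:1→20,r→18 13:1→21,r→22 14:1→18,r→14 15:1→15,r→23 16:1→16,r→24 17:1→16,r→25 18:1→23,r→18 19:1→26,r→18 20:1→15,r→18 21:1→27,r→28 22:1→18,r→18 23:1→23,r→23 24:1→23,r→23 25:1→29,r→25 26:1→15,r→24 27:1→27,r→30 28:1→29,r→18 29:1→23,r→24 30:1→24,r→23 (ε-aug+det+¬).
'111rr': N↓-sim [53, 50, 36, 21, 11, 5] end={s13,s29,s51,s65,s67} — reject; 5/5 deletions ∈↓L.
'1r1r1': |S_i|=[53, 50, 40, 22, 8, 3] end={s13,s29,s67} — reject; 5/5 del acc.
'r1rr1': run [53, 50, 40, 28, 8, 3] end={s13,s29,s67} ∉↓L; 5/5 single-dels accept.
'rrr11': run [53, 50, 40, 18, 10, 3] end={s13,s29,s67} — reject; 5/5 del acc.
'r1r11r': |S_i|=[53, 50, 40, 28, 18, 8, 3] end={s13,s29,s67} — reject; 6/6 del acc.
5 obstructions.

Antichain: [111rr, 1r1r1, r1rr1, rrr11, r1r11r].


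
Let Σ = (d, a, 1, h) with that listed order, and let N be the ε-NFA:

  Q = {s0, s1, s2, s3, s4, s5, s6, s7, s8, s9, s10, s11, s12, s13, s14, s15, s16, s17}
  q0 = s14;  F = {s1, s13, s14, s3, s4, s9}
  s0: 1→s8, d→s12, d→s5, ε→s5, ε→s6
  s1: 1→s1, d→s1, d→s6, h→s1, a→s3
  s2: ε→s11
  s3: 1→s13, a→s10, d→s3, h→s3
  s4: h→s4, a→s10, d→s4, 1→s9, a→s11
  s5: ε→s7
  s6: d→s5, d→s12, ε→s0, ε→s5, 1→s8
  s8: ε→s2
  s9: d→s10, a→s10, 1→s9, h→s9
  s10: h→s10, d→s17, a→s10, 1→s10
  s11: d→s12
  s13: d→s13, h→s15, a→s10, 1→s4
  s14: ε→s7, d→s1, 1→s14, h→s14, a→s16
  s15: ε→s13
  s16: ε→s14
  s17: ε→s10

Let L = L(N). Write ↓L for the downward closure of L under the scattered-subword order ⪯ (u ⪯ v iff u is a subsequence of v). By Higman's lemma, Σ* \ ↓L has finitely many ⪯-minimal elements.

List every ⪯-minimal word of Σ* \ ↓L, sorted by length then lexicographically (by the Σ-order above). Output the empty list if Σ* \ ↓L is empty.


|Q|=18, |F|=6, |δ|=48 (11 ε).
min D↑ (7 st, q0=0, F={3}): 0:d→1,a→0,1→0,h→0 1:d→1,a→2,1→1,h→1 2:d→2,a→3,1→4,h→2 3:d→3,a→3,1→3,h→3 4:d→4,a→3,1→5,h→4 5:d→5,a→3,1→6,h→5 6:d→3,a→3,1→6,h→6 [Hopcroft].
'daa': N↓-sim [18, 16, 9, 4] end={s10,s11,s12,s17} — reject; 3/3 single-dels accept.
'da111d': N↓-sim [18, 16, 9, 8, 6, 3, 2] end={s10,s17} — reject; 6/6 deletions ∈↓L.
2 words, ⪯-incomp.

min(Σ*\↓L) = [daa, da111d].


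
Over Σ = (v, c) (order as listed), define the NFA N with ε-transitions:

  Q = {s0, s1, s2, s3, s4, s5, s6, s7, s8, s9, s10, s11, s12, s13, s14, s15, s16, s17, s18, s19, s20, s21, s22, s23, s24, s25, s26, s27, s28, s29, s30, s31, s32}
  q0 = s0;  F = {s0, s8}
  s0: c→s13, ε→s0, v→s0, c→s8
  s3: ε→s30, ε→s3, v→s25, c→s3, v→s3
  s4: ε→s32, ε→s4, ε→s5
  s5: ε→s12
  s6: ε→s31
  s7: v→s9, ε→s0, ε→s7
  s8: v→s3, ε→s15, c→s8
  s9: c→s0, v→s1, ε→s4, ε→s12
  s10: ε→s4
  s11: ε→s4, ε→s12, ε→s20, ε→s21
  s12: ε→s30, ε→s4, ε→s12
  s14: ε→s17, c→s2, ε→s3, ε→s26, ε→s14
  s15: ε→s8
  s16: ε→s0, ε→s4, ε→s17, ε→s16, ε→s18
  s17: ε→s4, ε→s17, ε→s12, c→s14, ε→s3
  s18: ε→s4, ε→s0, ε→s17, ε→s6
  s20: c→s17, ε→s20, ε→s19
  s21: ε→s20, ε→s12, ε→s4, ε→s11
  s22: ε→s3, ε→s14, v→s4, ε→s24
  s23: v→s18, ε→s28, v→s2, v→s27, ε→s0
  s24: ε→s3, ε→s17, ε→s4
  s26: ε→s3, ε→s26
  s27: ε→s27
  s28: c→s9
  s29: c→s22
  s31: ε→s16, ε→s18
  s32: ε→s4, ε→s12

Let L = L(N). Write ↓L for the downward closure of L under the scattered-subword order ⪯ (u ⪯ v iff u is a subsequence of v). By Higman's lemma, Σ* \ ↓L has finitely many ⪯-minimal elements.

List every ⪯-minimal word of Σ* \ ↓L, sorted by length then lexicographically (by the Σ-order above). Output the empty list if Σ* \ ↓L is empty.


|Q|=33, |F|=2, |δ|=80 (60 ε).
min D↑ (3 st, q0=0, F={2}): 0:v→0,c→1 1:v→2,c→1 2:v→2,c→2 (ε-aug+det+¬).
'cv': run [7, 6, 3] end={s25,s3,s30} ∉↓L; 2/2 del acc.
1 obstructions.

A = [cv].


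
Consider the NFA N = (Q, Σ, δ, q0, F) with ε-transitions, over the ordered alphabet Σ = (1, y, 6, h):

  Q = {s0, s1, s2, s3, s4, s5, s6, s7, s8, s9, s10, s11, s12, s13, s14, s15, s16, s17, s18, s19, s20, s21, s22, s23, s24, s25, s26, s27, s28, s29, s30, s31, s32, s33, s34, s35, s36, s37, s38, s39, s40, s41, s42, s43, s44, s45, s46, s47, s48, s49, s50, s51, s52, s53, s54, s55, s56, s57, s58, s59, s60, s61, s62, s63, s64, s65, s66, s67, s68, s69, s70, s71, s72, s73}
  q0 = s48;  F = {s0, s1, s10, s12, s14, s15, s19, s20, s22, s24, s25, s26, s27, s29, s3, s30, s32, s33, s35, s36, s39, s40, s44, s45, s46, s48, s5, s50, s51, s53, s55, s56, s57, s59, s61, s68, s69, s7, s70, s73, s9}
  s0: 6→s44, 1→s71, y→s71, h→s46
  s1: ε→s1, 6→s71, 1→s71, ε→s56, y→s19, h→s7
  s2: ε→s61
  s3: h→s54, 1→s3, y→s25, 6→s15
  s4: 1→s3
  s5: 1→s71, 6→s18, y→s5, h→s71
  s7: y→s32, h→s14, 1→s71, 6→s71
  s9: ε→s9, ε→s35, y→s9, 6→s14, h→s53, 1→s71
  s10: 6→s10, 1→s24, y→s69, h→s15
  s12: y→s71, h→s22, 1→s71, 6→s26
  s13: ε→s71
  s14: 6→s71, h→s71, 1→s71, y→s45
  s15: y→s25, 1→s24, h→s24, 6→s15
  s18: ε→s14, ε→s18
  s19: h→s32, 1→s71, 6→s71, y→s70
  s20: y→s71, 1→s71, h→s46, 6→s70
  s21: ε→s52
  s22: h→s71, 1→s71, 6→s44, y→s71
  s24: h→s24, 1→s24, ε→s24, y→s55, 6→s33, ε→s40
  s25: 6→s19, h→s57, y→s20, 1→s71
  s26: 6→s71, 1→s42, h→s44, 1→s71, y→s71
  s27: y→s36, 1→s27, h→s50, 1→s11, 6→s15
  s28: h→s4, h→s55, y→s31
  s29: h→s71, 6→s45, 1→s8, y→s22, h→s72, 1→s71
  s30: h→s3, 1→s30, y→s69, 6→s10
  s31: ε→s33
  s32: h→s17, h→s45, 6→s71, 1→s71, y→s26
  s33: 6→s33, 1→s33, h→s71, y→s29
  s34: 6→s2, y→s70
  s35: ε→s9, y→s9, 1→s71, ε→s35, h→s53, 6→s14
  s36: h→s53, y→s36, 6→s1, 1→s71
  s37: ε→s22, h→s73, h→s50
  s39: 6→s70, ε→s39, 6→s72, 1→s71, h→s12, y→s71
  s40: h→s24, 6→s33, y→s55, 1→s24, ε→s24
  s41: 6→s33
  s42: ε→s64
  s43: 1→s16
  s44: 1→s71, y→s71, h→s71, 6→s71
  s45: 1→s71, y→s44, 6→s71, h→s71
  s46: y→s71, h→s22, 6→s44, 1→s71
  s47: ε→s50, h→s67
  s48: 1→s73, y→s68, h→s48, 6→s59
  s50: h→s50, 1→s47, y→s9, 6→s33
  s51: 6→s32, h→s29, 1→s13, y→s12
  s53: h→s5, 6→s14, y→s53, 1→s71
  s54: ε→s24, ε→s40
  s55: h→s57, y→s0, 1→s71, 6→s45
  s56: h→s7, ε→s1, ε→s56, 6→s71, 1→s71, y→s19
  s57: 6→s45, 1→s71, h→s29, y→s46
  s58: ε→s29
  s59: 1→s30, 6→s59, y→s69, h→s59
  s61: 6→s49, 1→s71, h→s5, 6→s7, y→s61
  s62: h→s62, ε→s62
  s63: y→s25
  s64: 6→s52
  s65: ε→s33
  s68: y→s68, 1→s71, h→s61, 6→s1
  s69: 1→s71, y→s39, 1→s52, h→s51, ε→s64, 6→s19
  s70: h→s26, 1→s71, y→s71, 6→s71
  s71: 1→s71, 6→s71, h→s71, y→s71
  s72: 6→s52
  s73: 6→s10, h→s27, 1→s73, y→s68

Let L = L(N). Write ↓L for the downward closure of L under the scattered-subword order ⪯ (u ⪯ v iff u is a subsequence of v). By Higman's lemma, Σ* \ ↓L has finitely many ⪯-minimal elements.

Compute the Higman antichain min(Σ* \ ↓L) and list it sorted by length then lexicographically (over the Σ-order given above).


min(Σ*\↓L) = [y1, y66, yhhh, 6yyy, 1616h, 1hh6h].

|Q|=74, |F|=41, |δ|=218 (27 ε).
min D↑ (39 st, q0=0, F={6}): 0:1→1,y→2,6→3,h→0 1:1→1,y→2,6→4,h→5 2:1→6,y→2,6→7,h→8 3:1→9,y→10,6→3,h→3 4:1→11,y→10,6→4,h→12 5:1→5,y→13,6→12,h→14 6:1→6,y→6,6→6,h→6 7:1→6,y→15,6→6,h→16 8:1→6,y→8,6→16,h→17 9:1→9,y→10,6→4,h→18 10:1→6,y→19,6→15,h→20 11:1→11,y→21,6→22,h→11 12:1→11,y→23,6→12,h→11 13:1→6,y→13,6→7,h→24 14:1→14,y→25,6→22,h→14 15:1→6,y→26,6→6,h→27 16:1→6,y→27,6→6,h→28 17:1→6,y→17,6→28,h→6 18:1→18,y→23,6→12,h→11 19:1→6,y→6,6→26,h→29 20:1→6,y→29,6→27,h→30 21:1→6,y→31,6→32,h→33 22:1→22,y→30,6→22,h→6 23:1→6,y→34,6→15,h→33 24:1→6,y→24,6→28,h→17 25:1→6,y→25,6→28,h→24 26:1→6,y→6,6→6,h→35 27:1→6,y→35,6→6,h→32 28:1→6,y→32,6→6,h→6 29:1→6,y→6,6→35,h→36 30:1→6,y→36,6→32,h→6 31:1→6,y→6,6→37,h→38 32:1→6,y→37,6→6,h→6 33:1→6,y→38,6→32,h→30 34:1→6,y→6,6→26,h→38 35:1→6,y→6,6→6,h→37 36:1→6,y→6,6→37,h→6 37:1→6,y→6,6→6,h→6 38:1→6,y→6,6→37,h→36.
'y1': |S_i|=[55, 39, 6] end={s13,s42,s52,s64,s71,s8} ∉↓L; 2/2 single-dels accept.
'y66': |S_i|=[55, 39, 18, 2] end={s52,s71} ∉↓L; 3/3 single-dels accept.
'yhhh': run [55, 39, 25, 12, 3] end={s52,s71,s72} rej; 4/4 deletions ∈↓L.
'6yyy': run [55, 41, 26, 14, 1] end={s71} ∉↓L; 4/4 del acc.
'1616h': |S_i|=[55, 53, 37, 18, 9, 3] end={s52,s71,s72} rej; 5/5 single-dels accept.
'1hh6h': |S_i|=[55, 53, 47, 31, 11, 3] end={s52,s71,s72} rej; 5/5 del acc.
6 obstructions.
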